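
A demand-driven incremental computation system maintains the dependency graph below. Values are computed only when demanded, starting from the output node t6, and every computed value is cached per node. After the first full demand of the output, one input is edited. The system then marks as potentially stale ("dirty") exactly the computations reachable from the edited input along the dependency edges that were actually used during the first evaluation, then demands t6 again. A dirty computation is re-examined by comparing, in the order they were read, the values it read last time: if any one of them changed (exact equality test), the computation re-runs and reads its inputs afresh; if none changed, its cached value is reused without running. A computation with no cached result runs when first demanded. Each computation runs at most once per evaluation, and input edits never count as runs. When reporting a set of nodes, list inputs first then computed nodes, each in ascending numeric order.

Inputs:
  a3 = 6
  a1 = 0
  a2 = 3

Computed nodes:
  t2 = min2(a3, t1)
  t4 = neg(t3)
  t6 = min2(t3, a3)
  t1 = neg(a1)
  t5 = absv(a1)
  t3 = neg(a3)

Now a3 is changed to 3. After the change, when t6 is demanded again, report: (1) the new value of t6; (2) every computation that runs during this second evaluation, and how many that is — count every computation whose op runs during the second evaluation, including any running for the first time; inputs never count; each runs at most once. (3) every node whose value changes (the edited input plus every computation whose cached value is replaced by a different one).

First evaluation (everything demanded from the output):
  t3 = neg(6) = -6
  t6 = min2(-6, 6) = -6

Propagation after the edit:
  t3: runs — a3 6->3; result -3.
  t6: runs — t3 -6->-3; a3 6->3; result -3.

New value of t6: -3.
Computations that run: t3, t6 — 2 in total.
Values that change: a3, t3, t6.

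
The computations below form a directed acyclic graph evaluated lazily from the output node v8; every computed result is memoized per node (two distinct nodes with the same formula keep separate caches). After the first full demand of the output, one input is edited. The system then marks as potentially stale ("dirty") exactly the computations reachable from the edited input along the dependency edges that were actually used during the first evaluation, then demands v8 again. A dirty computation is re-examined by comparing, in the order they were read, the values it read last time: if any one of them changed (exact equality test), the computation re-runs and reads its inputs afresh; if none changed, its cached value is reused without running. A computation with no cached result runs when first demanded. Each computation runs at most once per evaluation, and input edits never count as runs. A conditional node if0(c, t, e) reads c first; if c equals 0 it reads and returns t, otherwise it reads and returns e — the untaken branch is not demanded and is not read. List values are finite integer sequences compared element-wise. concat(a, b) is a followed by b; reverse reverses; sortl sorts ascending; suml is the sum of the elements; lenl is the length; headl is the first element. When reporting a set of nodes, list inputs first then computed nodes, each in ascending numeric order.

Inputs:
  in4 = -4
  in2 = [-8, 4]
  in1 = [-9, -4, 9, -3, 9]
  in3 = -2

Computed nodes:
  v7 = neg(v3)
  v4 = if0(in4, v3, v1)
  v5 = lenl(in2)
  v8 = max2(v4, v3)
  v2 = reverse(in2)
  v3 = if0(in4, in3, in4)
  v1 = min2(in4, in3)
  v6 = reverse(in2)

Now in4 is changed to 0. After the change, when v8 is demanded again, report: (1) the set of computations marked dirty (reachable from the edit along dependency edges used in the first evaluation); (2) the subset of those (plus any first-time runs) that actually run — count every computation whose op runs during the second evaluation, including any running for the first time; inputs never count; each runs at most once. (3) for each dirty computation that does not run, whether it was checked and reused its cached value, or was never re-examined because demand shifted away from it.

The edit dirties: v1, v3, v4, v8.
3 computations run: v3, v4, v8.
Unvisited dirty nodes (no longer demanded): v1.
Note the branch switch — demand abandons v1, which is never re-examined.

First demand of the output computes:
  v1 = min2(-4, -2) = -4
  v3 = if0(in4=-4 -> else branch in4) = -4
  v4 = if0(in4=-4 -> else branch v1) = -4
  v8 = max2(-4, -4) = -4

After the edit, cleaning proceeds:
  v1: stays stale; no demand reaches it after the flip.
  v3: a read changed (in4 -4->0; in4 -4->0) — executes, giving -2.
  v4: a read changed (in4 -4->0) — executes, giving -2.
  v8: a read changed (v4 -4->-2; v3 -4->-2) — executes, giving -2.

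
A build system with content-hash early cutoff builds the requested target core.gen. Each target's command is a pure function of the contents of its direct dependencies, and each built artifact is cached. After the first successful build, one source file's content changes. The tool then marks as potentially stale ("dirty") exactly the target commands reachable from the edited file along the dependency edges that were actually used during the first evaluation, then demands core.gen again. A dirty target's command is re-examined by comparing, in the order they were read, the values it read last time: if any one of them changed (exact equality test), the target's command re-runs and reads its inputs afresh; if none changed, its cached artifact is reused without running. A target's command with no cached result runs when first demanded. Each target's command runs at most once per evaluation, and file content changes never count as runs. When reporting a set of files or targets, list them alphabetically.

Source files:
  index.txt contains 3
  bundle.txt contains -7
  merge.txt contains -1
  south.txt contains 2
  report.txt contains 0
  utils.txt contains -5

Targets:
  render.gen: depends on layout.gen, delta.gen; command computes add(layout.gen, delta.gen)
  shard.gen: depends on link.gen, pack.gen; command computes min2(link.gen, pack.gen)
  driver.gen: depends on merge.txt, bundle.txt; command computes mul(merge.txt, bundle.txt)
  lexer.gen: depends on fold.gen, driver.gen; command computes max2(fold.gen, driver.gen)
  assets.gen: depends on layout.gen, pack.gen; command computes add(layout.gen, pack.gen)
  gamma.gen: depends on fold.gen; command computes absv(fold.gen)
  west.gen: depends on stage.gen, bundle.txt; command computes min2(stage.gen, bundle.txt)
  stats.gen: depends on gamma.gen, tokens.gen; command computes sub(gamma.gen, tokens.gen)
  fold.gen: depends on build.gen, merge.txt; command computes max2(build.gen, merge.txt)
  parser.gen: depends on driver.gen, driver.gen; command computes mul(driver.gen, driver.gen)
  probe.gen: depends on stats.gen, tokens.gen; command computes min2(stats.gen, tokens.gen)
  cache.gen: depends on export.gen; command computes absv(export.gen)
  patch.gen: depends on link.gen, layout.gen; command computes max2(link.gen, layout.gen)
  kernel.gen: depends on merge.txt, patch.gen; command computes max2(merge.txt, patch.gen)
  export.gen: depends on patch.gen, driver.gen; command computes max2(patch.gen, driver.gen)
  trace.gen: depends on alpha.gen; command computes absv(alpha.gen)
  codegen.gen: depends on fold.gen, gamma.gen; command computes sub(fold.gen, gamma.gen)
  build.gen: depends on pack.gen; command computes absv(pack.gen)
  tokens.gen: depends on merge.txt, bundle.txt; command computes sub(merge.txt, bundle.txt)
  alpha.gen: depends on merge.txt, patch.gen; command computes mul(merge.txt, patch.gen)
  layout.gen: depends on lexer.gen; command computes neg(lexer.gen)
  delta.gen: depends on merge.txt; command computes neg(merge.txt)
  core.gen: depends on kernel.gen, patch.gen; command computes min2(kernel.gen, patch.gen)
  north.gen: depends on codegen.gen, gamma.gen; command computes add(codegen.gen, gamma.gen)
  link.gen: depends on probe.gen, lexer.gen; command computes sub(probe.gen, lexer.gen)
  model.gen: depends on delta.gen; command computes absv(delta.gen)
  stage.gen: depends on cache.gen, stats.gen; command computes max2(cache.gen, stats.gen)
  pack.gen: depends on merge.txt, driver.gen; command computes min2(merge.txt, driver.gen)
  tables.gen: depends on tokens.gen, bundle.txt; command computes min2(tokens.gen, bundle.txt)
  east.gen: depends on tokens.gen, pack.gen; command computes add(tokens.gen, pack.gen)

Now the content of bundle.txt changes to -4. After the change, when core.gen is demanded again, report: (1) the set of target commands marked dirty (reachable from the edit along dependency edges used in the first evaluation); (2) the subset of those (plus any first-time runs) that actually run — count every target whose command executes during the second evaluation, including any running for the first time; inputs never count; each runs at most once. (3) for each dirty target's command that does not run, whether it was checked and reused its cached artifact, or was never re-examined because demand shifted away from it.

Marked dirty: build.gen, core.gen, driver.gen, fold.gen, gamma.gen, kernel.gen, layout.gen, lexer.gen, link.gen, pack.gen, patch.gen, probe.gen, stats.gen, tokens.gen.
Target commands that run: core.gen, driver.gen, kernel.gen, layout.gen, lexer.gen, link.gen, pack.gen, patch.gen, probe.gen, stats.gen, tokens.gen — 11 in total.
Checked but reused from cache: build.gen, fold.gen, gamma.gen.
Key observation: the cutoff stops propagation at build.gen — its inputs' values are unchanged, so it reuses its cache.

First evaluation (everything demanded from the output):
  driver.gen = mul(-1, -7) = 7
  pack.gen = min2(-1, 7) = -1
  build.gen = absv(-1) = 1
  fold.gen = max2(1, -1) = 1
  gamma.gen = absv(1) = 1
  lexer.gen = max2(1, 7) = 7
  layout.gen = neg(7) = -7
  tokens.gen = sub(-1, -7) = 6
  stats.gen = sub(1, 6) = -5
  probe.gen = min2(-5, 6) = -5
  link.gen = sub(-5, 7) = -12
  patch.gen = max2(-12, -7) = -7
  kernel.gen = max2(-1, -7) = -1
  core.gen = min2(-1, -7) = -7

Propagation after the edit:
  driver.gen: runs — bundle.txt -7->-4; result 4.
  pack.gen: runs — driver.gen 7->4; result -1 (same value as before).
  build.gen: checked — values it read are unchanged (pack.gen unchanged); reused cached 1 without running.
  fold.gen: checked — values it read are unchanged (build.gen unchanged, merge.txt unchanged); reused cached 1 without running.
  gamma.gen: checked — values it read are unchanged (fold.gen unchanged); reused cached 1 without running.
  lexer.gen: runs — driver.gen 7->4; result 4.
  layout.gen: runs — lexer.gen 7->4; result -4.
  tokens.gen: runs — bundle.txt -7->-4; result 3.
  stats.gen: runs — tokens.gen 6->3; result -2.
  probe.gen: runs — stats.gen -5->-2; tokens.gen 6->3; result -2.
  link.gen: runs — probe.gen -5->-2; lexer.gen 7->4; result -6.
  patch.gen: runs — link.gen -12->-6; layout.gen -7->-4; result -4.
  kernel.gen: runs — patch.gen -7->-4; result -1 (same value as before).
  core.gen: runs — patch.gen -7->-4; result -4.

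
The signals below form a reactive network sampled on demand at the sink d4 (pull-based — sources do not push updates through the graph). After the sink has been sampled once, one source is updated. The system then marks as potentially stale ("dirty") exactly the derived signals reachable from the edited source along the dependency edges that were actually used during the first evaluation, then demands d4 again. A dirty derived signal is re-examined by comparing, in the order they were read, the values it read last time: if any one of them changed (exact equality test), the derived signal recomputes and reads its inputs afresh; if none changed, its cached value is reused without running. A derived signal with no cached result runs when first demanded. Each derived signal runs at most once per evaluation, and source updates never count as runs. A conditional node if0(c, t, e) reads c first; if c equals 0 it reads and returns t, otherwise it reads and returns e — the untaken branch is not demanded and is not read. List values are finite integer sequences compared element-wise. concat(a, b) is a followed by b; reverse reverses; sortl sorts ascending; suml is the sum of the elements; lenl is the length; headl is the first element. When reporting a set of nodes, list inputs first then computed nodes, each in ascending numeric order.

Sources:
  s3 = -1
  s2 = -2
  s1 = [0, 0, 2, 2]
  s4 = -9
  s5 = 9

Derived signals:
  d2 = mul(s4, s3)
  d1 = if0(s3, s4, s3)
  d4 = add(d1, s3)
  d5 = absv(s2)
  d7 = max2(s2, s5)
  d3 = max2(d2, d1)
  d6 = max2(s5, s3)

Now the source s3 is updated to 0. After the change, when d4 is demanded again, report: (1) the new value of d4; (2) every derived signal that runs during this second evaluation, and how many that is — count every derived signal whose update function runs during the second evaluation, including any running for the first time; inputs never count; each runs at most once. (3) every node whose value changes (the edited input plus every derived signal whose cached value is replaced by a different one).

Initial pass — values computed on the first demand:
  d1 = if0(s3=-1 -> else branch s3) = -1
  d4 = add(-1, -1) = -2

Second demand — change propagation:
  d1: re-runs because s3 -1->0; s3 -1->0; new result -9.
  d4: re-runs because d1 -1->-9; s3 -1->0; new result -9.

d4 now evaluates to -9.
Run set: d1, d4 (2 run).
Changed values: s3, d1, d4.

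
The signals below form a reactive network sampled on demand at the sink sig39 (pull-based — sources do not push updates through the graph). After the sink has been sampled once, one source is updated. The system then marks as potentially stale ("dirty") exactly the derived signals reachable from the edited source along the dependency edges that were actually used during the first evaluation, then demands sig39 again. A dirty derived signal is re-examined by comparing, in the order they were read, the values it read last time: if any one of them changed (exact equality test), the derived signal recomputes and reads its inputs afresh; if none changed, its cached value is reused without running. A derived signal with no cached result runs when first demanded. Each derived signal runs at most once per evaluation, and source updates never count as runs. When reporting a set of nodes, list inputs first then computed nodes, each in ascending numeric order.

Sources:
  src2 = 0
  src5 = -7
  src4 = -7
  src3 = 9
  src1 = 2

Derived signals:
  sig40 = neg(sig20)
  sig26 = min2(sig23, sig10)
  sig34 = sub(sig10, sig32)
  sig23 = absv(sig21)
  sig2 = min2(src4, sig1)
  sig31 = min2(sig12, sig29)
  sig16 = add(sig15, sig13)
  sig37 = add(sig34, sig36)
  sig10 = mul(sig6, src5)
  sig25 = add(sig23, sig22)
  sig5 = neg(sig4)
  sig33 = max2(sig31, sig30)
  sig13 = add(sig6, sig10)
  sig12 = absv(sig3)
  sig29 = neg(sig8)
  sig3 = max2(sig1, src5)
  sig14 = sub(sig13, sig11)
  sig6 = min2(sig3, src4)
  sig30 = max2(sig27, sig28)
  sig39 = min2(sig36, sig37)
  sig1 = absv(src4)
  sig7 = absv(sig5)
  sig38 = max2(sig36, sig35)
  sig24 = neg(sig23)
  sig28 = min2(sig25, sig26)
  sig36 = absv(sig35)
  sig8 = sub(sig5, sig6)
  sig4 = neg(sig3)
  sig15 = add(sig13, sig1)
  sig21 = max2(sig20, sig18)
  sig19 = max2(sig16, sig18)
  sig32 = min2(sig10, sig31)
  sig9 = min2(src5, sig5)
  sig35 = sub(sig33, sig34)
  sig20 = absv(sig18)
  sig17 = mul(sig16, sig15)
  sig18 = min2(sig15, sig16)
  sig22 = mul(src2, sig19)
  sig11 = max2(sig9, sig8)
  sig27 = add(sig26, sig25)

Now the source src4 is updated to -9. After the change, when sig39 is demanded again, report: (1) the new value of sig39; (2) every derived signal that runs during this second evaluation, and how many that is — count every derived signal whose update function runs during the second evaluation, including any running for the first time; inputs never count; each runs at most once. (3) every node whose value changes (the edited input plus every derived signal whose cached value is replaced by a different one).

sig39 now evaluates to 45.
Run set: sig1, sig3, sig4, sig5, sig6, sig8, sig10, sig12, sig13, sig15, sig16, sig18, sig19, sig20, sig21, sig22, sig23, sig25, sig26, sig27, sig28, sig29, sig30, sig31, sig32, sig33, sig34, sig35, sig36, sig37, sig39 (31 run).
Changed values: src4, sig1, sig3, sig4, sig5, sig6, sig8, sig10, sig12, sig13, sig15, sig16, sig18, sig19, sig20, sig21, sig23, sig25, sig26, sig27, sig28, sig29, sig30, sig31, sig32, sig33, sig34, sig35, sig36, sig37, sig39.

Initial pass — values computed on the first demand:
  sig1 = absv(-7) = 7
  sig3 = max2(7, -7) = 7
  sig4 = neg(7) = -7
  sig5 = neg(-7) = 7
  sig6 = min2(7, -7) = -7
  sig8 = sub(7, -7) = 14
  sig10 = mul(-7, -7) = 49
  sig12 = absv(7) = 7
  sig13 = add(-7, 49) = 42
  sig15 = add(42, 7) = 49
  sig16 = add(49, 42) = 91
  sig18 = min2(49, 91) = 49
  sig19 = max2(91, 49) = 91
  sig20 = absv(49) = 49
  sig21 = max2(49, 49) = 49
  sig22 = mul(0, 91) = 0
  sig23 = absv(49) = 49
  sig25 = add(49, 0) = 49
  sig26 = min2(49, 49) = 49
  sig27 = add(49, 49) = 98
  sig28 = min2(49, 49) = 49
  sig29 = neg(14) = -14
  sig30 = max2(98, 49) = 98
  sig31 = min2(7, -14) = -14
  sig32 = min2(49, -14) = -14
  sig33 = max2(-14, 98) = 98
  sig34 = sub(49, -14) = 63
  sig35 = sub(98, 63) = 35
  sig36 = absv(35) = 35
  sig37 = add(63, 35) = 98
  sig39 = min2(35, 98) = 35

Second demand — change propagation:
  sig1: re-runs because src4 -7->-9; new result 9.
  sig3: re-runs because sig1 7->9; new result 9.
  sig4: re-runs because sig3 7->9; new result -9.
  sig5: re-runs because sig4 -7->-9; new result 9.
  sig6: re-runs because sig3 7->9; src4 -7->-9; new result -9.
  sig8: re-runs because sig5 7->9; sig6 -7->-9; new result 18.
  sig10: re-runs because sig6 -7->-9; new result 63.
  sig12: re-runs because sig3 7->9; new result 9.
  sig13: re-runs because sig6 -7->-9; sig10 49->63; new result 54.
  sig15: re-runs because sig13 42->54; sig1 7->9; new result 63.
  sig16: re-runs because sig15 49->63; sig13 42->54; new result 117.
  sig18: re-runs because sig15 49->63; sig16 91->117; new result 63.
  sig19: re-runs because sig16 91->117; sig18 49->63; new result 117.
  sig20: re-runs because sig18 49->63; new result 63.
  sig21: re-runs because sig20 49->63; sig18 49->63; new result 63.
  sig22: re-runs because sig19 91->117; new result 0 (unchanged).
  sig23: re-runs because sig21 49->63; new result 63.
  sig25: re-runs because sig23 49->63; new result 63.
  sig26: re-runs because sig23 49->63; sig10 49->63; new result 63.
  sig27: re-runs because sig26 49->63; sig25 49->63; new result 126.
  sig28: re-runs because sig25 49->63; sig26 49->63; new result 63.
  sig29: re-runs because sig8 14->18; new result -18.
  sig30: re-runs because sig27 98->126; sig28 49->63; new result 126.
  sig31: re-runs because sig12 7->9; sig29 -14->-18; new result -18.
  sig32: re-runs because sig10 49->63; sig31 -14->-18; new result -18.
  sig33: re-runs because sig31 -14->-18; sig30 98->126; new result 126.
  sig34: re-runs because sig10 49->63; sig32 -14->-18; new result 81.
  sig35: re-runs because sig33 98->126; sig34 63->81; new result 45.
  sig36: re-runs because sig35 35->45; new result 45.
  sig37: re-runs because sig34 63->81; sig36 35->45; new result 126.
  sig39: re-runs because sig36 35->45; sig37 98->126; new result 45.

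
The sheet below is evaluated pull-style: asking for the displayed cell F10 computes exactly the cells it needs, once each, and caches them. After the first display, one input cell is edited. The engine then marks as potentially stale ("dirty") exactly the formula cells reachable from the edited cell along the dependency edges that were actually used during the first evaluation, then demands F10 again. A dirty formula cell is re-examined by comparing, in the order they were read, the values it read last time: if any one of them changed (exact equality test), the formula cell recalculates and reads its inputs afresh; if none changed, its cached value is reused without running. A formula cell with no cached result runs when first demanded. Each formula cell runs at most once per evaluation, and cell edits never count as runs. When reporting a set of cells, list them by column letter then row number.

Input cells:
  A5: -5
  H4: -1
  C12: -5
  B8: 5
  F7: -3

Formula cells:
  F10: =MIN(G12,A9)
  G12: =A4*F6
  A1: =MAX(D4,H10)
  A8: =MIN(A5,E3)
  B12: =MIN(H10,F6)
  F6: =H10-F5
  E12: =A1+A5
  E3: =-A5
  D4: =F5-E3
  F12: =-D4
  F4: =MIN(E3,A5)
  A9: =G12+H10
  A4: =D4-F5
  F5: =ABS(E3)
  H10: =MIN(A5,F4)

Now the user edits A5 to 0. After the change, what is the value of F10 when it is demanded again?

Demanding F10 again yields 0.

First demand of the output computes:
  E3 = -(-5) = 5
  F4 = MIN(5, -5) = -5
  F5 = ABS(5) = 5
  D4 = 5 - 5 = 0
  A4 = 0 - 5 = -5
  H10 = MIN(-5, -5) = -5
  F6 = -5 - 5 = -10
  G12 = -5 * -10 = 50
  A9 = 50 + -5 = 45
  F10 = MIN(50, 45) = 45

After the edit, cleaning proceeds:
  E3: a read changed (A5 -5->0) — executes, giving 0.
  F4: a read changed (E3 5->0; A5 -5->0) — executes, giving 0.
  F5: a read changed (E3 5->0) — executes, giving 0.
  D4: a read changed (F5 5->0; E3 5->0) — executes, giving 0 — identical to its old value.
  A4: a read changed (F5 5->0) — executes, giving 0.
  H10: a read changed (A5 -5->0; F4 -5->0) — executes, giving 0.
  F6: a read changed (H10 -5->0; F5 5->0) — executes, giving 0.
  G12: a read changed (A4 -5->0; F6 -10->0) — executes, giving 0.
  A9: a read changed (G12 50->0; H10 -5->0) — executes, giving 0.
  F10: a read changed (G12 50->0; A9 45->0) — executes, giving 0.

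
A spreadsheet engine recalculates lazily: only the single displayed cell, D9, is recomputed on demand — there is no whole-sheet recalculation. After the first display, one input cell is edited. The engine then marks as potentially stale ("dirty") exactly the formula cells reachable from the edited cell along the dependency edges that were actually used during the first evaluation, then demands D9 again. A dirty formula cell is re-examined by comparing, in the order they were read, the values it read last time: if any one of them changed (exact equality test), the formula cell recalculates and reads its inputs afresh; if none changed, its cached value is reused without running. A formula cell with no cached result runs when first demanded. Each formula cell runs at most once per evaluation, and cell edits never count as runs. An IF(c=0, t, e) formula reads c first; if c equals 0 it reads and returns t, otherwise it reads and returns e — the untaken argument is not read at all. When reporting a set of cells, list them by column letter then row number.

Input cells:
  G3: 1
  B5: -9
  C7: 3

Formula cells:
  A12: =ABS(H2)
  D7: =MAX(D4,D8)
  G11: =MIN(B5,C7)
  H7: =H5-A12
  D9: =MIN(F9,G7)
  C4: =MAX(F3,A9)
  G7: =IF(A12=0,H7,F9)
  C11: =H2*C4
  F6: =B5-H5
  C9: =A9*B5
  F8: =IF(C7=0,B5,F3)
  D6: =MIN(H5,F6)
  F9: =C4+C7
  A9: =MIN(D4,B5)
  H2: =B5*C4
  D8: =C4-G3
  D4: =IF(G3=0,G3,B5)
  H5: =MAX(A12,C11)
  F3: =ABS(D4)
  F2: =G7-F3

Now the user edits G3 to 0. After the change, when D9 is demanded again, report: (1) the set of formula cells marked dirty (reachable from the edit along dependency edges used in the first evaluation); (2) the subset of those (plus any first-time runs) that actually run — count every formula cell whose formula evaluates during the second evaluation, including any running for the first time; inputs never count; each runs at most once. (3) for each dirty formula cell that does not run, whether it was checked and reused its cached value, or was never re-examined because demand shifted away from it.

Marked dirty: A9, A12, C4, D4, D9, F3, F9, G7, H2.
Formula cells that run: A9, A12, C4, C11, D4, D9, F3, F9, G7, H2, H5, H7 — 12 in total.
Every dirty formula cell ran.
Key observation: a condition flipped, so demand reaches new nodes — C11, H5, H7 run for the first time.

First evaluation (everything demanded from the output):
  D4 = IF(G3=0: G3=1 -> else branch B5) = -9
  A9 = MIN(-9, -9) = -9
  F3 = ABS(-9) = 9
  C4 = MAX(9, -9) = 9
  F9 = 9 + 3 = 12
  H2 = -9 * 9 = -81
  A12 = ABS(-81) = 81
  G7 = IF(A12=0: A12=81 -> else branch F9) = 12
  D9 = MIN(12, 12) = 12

Propagation after the edit:
  D4: runs — G3 1->0; result 0.
  A9: runs — D4 -9->0; result -9 (same value as before).
  F3: runs — D4 -9->0; result 0.
  C4: runs — F3 9->0; result 0.
  F9: runs — C4 9->0; result 3.
  H2: runs — C4 9->0; result 0.
  A12: runs — H2 -81->0; result 0.
  C11: demanded for the first time — runs, produces 0.
  H5: demanded for the first time — runs, produces 0.
  H7: demanded for the first time — runs, produces 0.
  G7: runs — A12 81->0; F9 12->3; result 0.
  D9: runs — F9 12->3; G7 12->0; result 0.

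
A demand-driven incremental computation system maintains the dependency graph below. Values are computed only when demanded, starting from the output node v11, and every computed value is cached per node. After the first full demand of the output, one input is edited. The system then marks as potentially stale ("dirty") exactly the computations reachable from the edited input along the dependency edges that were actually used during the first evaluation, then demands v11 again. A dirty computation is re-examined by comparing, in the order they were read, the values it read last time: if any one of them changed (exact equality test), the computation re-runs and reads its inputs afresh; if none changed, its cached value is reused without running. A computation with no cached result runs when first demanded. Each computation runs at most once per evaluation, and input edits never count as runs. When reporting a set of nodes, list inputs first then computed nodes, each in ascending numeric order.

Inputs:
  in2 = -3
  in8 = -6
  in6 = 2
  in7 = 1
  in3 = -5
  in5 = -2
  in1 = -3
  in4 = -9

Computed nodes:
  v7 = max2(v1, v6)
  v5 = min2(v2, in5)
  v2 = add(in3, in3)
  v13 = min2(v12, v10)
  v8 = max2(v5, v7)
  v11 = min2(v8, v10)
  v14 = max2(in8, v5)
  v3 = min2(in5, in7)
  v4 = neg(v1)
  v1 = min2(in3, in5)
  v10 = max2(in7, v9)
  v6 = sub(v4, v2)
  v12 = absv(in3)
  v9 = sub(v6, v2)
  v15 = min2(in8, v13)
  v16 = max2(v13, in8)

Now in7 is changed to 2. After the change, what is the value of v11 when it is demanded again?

New value of v11: 15.
Key observation: the change is absorbed at v10 — it re-runs but produces the same value, and the output's value is unchanged.

First evaluation (everything demanded from the output):
  v1 = min2(-5, -2) = -5
  v2 = add(-5, -5) = -10
  v4 = neg(-5) = 5
  v5 = min2(-10, -2) = -10
  v6 = sub(5, -10) = 15
  v7 = max2(-5, 15) = 15
  v8 = max2(-10, 15) = 15
  v9 = sub(15, -10) = 25
  v10 = max2(1, 25) = 25
  v11 = min2(15, 25) = 15

Propagation after the edit:
  v10: runs — in7 1->2; result 25 (same value as before).
  v11: checked — values it read are unchanged (v8 unchanged, v10 unchanged); reused cached 15 without running.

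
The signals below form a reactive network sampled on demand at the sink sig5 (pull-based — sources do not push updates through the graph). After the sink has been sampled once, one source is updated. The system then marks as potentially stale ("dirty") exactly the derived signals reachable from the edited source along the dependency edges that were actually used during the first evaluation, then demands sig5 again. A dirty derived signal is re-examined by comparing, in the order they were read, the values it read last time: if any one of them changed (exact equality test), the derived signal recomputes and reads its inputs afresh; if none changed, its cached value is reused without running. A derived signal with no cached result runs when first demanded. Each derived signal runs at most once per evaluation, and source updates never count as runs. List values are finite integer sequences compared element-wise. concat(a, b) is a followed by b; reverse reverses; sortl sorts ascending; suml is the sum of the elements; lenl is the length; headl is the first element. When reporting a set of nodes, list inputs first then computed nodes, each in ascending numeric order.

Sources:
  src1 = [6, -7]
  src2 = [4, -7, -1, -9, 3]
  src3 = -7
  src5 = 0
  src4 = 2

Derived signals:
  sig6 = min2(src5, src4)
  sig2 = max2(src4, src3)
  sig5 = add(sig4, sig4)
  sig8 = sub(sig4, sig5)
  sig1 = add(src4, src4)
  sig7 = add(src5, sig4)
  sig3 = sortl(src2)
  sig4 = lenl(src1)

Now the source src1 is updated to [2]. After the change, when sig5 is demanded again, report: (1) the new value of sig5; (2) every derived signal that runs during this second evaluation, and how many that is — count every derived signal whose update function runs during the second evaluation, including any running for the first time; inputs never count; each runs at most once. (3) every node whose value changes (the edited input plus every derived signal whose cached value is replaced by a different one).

sig5 now evaluates to 2.
Run set: sig4, sig5 (2 run).
Changed values: src1, sig4, sig5.

Initial pass — values computed on the first demand:
  sig4 = lenl([6, -7]) = 2
  sig5 = add(2, 2) = 4

Second demand — change propagation:
  sig4: re-runs because src1 [6, -7]->[2]; new result 1.
  sig5: re-runs because sig4 2->1; sig4 2->1; new result 2.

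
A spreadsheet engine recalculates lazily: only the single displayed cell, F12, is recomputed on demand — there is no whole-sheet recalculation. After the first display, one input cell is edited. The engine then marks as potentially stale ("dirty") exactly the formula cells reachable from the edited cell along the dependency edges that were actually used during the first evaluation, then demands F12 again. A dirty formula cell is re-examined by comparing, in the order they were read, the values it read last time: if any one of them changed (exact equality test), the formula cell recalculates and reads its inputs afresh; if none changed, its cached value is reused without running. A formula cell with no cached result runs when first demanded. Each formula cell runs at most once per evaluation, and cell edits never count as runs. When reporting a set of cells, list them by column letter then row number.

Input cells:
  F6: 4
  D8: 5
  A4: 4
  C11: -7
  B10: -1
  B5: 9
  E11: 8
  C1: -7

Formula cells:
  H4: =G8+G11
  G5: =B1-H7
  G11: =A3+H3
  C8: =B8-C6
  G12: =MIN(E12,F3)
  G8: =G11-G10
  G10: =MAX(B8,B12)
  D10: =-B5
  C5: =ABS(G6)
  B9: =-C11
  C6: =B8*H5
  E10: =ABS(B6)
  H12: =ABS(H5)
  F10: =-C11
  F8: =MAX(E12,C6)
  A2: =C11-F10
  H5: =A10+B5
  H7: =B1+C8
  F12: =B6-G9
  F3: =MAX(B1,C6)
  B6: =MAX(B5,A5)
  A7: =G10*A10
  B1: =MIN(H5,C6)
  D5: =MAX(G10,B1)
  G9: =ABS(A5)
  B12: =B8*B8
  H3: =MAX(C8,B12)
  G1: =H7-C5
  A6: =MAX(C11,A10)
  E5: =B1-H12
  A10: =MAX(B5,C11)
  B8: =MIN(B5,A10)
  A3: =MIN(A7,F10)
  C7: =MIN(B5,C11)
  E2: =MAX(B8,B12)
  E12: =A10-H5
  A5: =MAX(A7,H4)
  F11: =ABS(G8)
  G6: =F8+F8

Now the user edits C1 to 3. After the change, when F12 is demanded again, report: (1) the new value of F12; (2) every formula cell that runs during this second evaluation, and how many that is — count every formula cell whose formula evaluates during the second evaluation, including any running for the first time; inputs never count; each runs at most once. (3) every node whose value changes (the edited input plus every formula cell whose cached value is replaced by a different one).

First evaluation (everything demanded from the output):
  A10 = MAX(9, -7) = 9
  B8 = MIN(9, 9) = 9
  B12 = 9 * 9 = 81
  F10 = -(-7) = 7
  G10 = MAX(9, 81) = 81
  A7 = 81 * 9 = 729
  A3 = MIN(729, 7) = 7
  H5 = 9 + 9 = 18
  C6 = 9 * 18 = 162
  C8 = 9 - 162 = -153
  H3 = MAX(-153, 81) = 81
  G11 = 7 + 81 = 88
  G8 = 88 - 81 = 7
  H4 = 7 + 88 = 95
  A5 = MAX(729, 95) = 729
  B6 = MAX(9, 729) = 729
  G9 = ABS(729) = 729
  F12 = 729 - 729 = 0

Propagation after the edit:
  C1 feeds no computation that the output demands — nothing is marked dirty and nothing runs.

Key observation: C1 is never demanded by the output, so the edit triggers no recomputation at all.

New value of F12: 0.
Formula cells that run: none — 0 in total.
Values that change: C1.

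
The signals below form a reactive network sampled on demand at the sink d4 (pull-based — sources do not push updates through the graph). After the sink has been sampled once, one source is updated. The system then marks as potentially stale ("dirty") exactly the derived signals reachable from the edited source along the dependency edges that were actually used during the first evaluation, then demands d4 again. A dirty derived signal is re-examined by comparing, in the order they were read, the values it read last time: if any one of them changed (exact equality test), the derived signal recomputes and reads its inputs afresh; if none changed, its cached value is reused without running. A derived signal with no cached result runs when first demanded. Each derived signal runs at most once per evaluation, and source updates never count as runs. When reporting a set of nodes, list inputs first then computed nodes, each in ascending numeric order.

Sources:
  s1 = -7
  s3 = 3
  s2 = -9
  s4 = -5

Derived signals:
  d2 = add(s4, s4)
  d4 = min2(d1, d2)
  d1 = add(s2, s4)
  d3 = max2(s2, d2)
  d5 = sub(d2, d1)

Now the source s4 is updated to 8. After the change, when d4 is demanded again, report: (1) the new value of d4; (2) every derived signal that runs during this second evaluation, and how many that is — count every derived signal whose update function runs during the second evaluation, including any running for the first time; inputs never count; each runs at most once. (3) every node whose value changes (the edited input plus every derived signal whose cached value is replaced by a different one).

Initial pass — values computed on the first demand:
  d1 = add(-9, -5) = -14
  d2 = add(-5, -5) = -10
  d4 = min2(-14, -10) = -14

Second demand — change propagation:
  d1: re-runs because s4 -5->8; new result -1.
  d2: re-runs because s4 -5->8; s4 -5->8; new result 16.
  d4: re-runs because d1 -14->-1; d2 -10->16; new result -1.

d4 now evaluates to -1.
Run set: d1, d2, d4 (3 run).
Changed values: s4, d1, d2, d4.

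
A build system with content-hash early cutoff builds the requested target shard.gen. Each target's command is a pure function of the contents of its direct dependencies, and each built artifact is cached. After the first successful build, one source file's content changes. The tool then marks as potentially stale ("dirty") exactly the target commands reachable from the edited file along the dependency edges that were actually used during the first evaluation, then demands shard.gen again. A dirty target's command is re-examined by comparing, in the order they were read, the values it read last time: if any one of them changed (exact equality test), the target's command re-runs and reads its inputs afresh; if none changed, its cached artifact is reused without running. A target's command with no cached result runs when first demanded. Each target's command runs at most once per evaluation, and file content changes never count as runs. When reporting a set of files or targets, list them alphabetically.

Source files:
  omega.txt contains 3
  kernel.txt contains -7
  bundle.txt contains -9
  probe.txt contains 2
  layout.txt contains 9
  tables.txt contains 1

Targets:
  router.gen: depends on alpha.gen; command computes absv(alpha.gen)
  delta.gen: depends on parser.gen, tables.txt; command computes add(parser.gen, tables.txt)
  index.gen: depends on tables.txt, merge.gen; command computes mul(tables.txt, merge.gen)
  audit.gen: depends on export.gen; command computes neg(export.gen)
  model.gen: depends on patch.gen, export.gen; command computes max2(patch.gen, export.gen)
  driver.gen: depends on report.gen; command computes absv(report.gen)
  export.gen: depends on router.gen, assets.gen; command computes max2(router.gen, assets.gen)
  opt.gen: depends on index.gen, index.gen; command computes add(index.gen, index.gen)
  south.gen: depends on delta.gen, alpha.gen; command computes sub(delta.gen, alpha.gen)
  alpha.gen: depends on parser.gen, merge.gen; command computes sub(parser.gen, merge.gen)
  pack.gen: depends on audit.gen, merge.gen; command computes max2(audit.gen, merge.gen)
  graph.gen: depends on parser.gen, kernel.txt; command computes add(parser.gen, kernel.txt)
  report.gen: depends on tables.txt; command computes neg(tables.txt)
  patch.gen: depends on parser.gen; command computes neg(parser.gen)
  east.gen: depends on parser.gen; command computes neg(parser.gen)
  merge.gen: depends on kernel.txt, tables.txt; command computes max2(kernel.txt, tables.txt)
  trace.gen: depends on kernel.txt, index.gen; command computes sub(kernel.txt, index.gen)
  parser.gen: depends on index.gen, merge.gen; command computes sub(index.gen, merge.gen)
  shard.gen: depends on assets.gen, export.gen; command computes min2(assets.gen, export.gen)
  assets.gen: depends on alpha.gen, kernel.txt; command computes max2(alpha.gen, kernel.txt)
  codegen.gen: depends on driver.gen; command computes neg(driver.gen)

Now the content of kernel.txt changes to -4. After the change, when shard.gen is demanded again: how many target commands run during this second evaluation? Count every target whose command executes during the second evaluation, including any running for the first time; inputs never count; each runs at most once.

First evaluation (everything demanded from the output):
  merge.gen = max2(-7, 1) = 1
  index.gen = mul(1, 1) = 1
  parser.gen = sub(1, 1) = 0
  alpha.gen = sub(0, 1) = -1
  assets.gen = max2(-1, -7) = -1
  router.gen = absv(-1) = 1
  export.gen = max2(1, -1) = 1
  shard.gen = min2(-1, 1) = -1

Propagation after the edit:
  merge.gen: runs — kernel.txt -7->-4; result 1 (same value as before).
  index.gen: checked — values it read are unchanged (tables.txt unchanged, merge.gen unchanged); reused cached 1 without running.
  parser.gen: checked — values it read are unchanged (index.gen unchanged, merge.gen unchanged); reused cached 0 without running.
  alpha.gen: checked — values it read are unchanged (parser.gen unchanged, merge.gen unchanged); reused cached -1 without running.
  assets.gen: runs — kernel.txt -7->-4; result -1 (same value as before).
  router.gen: checked — values it read are unchanged (alpha.gen unchanged); reused cached 1 without running.
  export.gen: checked — values it read are unchanged (router.gen unchanged, assets.gen unchanged); reused cached 1 without running.
  shard.gen: checked — values it read are unchanged (assets.gen unchanged, export.gen unchanged); reused cached -1 without running.

Key observation: the cutoff stops propagation at index.gen — its inputs' values are unchanged, so it reuses its cache.

Target commands that run: assets.gen, merge.gen — 2 in total.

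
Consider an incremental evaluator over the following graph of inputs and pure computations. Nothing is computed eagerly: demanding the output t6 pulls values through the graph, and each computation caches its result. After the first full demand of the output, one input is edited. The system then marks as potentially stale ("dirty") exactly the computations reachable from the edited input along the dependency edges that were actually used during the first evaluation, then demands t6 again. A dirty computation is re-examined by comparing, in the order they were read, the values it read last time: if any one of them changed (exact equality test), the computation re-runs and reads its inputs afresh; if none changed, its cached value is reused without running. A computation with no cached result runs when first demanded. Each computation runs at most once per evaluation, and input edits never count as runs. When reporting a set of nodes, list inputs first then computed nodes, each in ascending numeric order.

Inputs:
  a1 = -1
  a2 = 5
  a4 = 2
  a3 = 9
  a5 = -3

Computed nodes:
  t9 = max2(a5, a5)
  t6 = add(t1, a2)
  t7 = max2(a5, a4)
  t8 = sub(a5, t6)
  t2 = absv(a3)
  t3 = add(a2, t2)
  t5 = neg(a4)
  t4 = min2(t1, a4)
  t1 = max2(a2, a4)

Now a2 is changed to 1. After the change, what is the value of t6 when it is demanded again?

Initial pass — values computed on the first demand:
  t1 = max2(5, 2) = 5
  t6 = add(5, 5) = 10

Second demand — change propagation:
  t1: re-runs because a2 5->1; new result 2.
  t6: re-runs because t1 5->2; a2 5->1; new result 3.

t6 now evaluates to 3.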